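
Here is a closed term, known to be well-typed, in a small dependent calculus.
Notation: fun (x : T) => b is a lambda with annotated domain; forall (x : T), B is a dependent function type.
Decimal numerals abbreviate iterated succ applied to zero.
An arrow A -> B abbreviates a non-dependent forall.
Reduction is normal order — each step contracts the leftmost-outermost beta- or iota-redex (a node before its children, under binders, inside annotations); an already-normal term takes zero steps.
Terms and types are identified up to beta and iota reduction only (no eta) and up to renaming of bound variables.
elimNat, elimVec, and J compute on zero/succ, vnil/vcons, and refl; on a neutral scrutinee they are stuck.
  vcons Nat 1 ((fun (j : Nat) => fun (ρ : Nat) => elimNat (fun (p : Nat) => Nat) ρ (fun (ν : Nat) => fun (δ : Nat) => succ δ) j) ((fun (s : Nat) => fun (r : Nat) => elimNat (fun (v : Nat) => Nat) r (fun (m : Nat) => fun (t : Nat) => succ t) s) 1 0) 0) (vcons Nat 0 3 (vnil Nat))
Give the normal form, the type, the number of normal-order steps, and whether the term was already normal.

reduced normal form:
  vcons Nat 1 1 (vcons Nat 0 3 (vnil Nat))
type:
  Vec Nat 2
reduction steps (normal order): 12
term was already normal: no
first contracted redex: a beta-redex


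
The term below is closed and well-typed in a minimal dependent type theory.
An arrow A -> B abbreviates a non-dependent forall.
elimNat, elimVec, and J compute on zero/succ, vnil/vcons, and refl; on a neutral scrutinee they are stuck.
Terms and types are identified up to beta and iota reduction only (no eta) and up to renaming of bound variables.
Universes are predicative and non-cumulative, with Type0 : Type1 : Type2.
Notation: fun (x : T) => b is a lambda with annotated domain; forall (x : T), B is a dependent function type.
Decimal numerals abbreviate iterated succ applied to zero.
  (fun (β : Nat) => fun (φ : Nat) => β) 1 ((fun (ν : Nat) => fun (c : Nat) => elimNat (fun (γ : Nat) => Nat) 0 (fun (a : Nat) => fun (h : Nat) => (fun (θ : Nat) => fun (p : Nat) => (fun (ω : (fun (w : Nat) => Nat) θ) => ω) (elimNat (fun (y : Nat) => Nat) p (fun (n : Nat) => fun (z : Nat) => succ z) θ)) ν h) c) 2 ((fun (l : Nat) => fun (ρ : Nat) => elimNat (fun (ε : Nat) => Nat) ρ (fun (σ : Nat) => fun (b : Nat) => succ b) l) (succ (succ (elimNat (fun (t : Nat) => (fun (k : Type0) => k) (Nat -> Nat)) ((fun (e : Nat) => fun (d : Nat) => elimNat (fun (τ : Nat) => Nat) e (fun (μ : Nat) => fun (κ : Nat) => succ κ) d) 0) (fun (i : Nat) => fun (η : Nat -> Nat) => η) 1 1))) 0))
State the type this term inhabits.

the term's type:
  Nat


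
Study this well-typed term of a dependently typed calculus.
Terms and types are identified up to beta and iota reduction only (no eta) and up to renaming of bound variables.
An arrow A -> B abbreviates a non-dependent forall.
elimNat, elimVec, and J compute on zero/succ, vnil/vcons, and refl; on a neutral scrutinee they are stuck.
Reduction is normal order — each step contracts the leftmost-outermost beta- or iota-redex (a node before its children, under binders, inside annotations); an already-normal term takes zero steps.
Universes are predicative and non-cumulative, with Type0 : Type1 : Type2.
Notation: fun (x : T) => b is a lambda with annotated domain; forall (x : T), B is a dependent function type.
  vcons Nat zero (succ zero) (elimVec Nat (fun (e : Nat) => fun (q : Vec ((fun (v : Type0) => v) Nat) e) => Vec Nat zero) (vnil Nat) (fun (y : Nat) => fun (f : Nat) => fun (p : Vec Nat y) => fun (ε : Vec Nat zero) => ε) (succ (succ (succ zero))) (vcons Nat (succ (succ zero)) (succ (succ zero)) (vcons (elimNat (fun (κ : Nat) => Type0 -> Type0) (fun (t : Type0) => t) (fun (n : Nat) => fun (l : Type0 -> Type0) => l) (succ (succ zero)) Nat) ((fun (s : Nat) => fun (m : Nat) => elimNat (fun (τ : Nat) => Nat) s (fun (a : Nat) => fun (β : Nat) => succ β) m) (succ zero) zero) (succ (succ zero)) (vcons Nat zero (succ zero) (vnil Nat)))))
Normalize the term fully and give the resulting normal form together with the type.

reduced normal form:
  vcons Nat zero (succ zero) (vnil Nat)
type:
  Vec Nat (succ zero)


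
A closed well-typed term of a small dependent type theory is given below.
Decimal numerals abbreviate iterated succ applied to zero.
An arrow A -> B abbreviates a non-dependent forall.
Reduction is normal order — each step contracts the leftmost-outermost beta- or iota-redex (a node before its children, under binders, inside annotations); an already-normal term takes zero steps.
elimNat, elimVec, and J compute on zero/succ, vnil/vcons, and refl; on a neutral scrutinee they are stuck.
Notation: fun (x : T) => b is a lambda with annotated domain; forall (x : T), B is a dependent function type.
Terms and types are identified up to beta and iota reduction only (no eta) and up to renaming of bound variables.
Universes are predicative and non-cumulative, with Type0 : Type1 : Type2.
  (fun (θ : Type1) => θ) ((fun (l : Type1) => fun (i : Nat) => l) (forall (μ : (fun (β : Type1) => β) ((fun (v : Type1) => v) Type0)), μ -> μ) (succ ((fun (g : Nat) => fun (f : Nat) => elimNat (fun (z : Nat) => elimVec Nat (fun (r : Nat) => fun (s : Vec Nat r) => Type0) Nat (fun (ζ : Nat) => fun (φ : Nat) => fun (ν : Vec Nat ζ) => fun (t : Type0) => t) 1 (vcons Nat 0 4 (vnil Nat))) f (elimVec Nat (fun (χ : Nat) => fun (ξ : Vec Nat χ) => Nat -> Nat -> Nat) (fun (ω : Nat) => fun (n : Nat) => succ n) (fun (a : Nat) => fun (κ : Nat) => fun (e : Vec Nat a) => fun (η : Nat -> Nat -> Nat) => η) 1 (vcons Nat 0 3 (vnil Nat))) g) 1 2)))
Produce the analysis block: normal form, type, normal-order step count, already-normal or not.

reduced normal form:
  forall (θ : Type0), θ -> θ
type:
  Type1
normal-order step count: 5
term was already normal: no
first contracted redex: a beta-redex


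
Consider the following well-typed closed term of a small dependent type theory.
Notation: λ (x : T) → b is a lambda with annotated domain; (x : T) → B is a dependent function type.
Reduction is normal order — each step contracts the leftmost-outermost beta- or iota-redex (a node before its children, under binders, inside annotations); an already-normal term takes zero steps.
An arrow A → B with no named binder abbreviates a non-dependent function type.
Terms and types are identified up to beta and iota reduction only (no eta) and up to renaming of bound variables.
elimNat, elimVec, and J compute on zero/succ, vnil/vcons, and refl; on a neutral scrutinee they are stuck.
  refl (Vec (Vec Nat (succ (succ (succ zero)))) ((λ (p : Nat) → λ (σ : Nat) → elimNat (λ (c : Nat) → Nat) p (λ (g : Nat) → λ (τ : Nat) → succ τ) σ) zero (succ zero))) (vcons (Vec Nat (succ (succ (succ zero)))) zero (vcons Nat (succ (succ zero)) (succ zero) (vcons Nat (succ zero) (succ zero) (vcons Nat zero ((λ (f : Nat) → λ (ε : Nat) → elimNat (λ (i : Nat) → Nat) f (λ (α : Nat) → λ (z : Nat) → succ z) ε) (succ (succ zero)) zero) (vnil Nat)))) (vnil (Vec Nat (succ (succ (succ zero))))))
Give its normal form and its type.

normal form:
  refl (Vec (Vec Nat (succ (succ (succ zero)))) (succ zero)) (vcons (Vec Nat (succ (succ (succ zero)))) zero (vcons Nat (succ (succ zero)) (succ zero) (vcons Nat (succ zero) (succ zero) (vcons Nat zero (succ (succ zero)) (vnil Nat)))) (vnil (Vec Nat (succ (succ (succ zero))))))
inferred type:
  Eq (Vec (Vec Nat (succ (succ (succ zero)))) (succ zero)) (vcons (Vec Nat (succ (succ (succ zero)))) zero (vcons Nat (succ (succ zero)) (succ zero) (vcons Nat (succ zero) (succ zero) (vcons Nat zero (succ (succ zero)) (vnil Nat)))) (vnil (Vec Nat (succ (succ (succ zero)))))) (vcons (Vec Nat (succ (succ (succ zero)))) zero (vcons Nat (succ (succ zero)) (succ zero) (vcons Nat (succ zero) (succ zero) (vcons Nat zero (succ (succ zero)) (vnil Nat)))) (vnil (Vec Nat (succ (succ (succ zero))))))
observation: normalization takes exactly 9 steps under the normal-order strategy.


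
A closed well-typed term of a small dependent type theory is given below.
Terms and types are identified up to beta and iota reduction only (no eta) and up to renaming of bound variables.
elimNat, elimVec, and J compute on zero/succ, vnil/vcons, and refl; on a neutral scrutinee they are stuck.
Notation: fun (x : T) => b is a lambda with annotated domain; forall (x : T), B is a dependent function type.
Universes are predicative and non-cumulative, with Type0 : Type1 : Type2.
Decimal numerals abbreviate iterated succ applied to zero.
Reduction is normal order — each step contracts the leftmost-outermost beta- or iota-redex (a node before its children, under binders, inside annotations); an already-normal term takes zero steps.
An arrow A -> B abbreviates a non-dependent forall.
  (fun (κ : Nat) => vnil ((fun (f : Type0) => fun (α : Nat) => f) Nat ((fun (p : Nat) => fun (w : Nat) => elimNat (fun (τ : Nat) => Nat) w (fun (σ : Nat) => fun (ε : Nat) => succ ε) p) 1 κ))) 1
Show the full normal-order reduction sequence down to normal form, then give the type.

reduction (normal order):
  (fun (κ : Nat) => vnil ((fun (f : Type0) => fun (α : Nat) => f) Nat ((fun (p : Nat) => fun (w : Nat) => elimNat (fun (τ : Nat) => Nat) w (fun (σ : Nat) => fun (ε : Nat) => succ ε) p) 1 κ))) 1
  ~> vnil ((fun (κ : Type0) => fun (f : Nat) => κ) Nat ((fun (α : Nat) => fun (p : Nat) => elimNat (fun (w : Nat) => Nat) p (fun (τ : Nat) => fun (σ : Nat) => succ σ) α) 1 1))
  ~> vnil ((fun (κ : Nat) => Nat) ((fun (f : Nat) => fun (α : Nat) => elimNat (fun (p : Nat) => Nat) α (fun (w : Nat) => fun (τ : Nat) => succ τ) f) 1 1))
  ~> vnil Nat
type:
  Vec Nat 0


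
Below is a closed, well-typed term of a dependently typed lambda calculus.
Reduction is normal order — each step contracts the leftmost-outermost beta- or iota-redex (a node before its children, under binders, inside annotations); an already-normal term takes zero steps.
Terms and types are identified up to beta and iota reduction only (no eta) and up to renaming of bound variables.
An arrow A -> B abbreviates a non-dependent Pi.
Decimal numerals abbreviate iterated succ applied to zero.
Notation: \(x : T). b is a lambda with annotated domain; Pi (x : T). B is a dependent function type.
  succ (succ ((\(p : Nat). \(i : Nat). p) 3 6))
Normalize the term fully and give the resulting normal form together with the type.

reduced normal form:
  5
type:
  Nat
observation: the leftmost-outermost redex is a beta-redex, and normalization takes 2 steps.


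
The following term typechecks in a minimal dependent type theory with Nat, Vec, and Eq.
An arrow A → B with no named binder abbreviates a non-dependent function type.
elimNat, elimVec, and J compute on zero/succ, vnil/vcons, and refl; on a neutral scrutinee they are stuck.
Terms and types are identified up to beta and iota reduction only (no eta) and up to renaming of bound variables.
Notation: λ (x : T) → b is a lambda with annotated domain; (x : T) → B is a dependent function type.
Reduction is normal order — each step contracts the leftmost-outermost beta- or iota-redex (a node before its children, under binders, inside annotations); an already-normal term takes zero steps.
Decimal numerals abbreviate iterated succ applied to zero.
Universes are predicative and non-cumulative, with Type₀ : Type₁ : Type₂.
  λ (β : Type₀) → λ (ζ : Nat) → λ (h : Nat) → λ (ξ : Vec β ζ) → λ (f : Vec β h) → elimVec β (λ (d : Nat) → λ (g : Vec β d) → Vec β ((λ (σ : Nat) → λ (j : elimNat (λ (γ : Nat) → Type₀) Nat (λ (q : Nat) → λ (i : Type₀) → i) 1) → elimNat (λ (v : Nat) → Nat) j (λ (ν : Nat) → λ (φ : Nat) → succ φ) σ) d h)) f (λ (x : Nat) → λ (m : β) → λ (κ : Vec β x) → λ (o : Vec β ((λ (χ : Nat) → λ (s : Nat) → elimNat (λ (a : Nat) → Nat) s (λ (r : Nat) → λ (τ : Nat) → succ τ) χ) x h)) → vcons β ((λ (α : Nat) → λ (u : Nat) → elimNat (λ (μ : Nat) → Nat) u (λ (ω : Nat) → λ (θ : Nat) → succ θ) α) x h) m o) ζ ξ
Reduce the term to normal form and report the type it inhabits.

normal form:
  λ (β : Type₀) → λ (ζ : Nat) → λ (h : Nat) → λ (ξ : Vec β ζ) → λ (f : Vec β h) → elimVec β (λ (d : Nat) → λ (g : Vec β d) → Vec β (elimNat (λ (σ : Nat) → Nat) h (λ (j : Nat) → λ (γ : Nat) → succ γ) d)) f (λ (q : Nat) → λ (i : β) → λ (v : Vec β q) → λ (ν : Vec β (elimNat (λ (φ : Nat) → Nat) h (λ (x : Nat) → λ (m : Nat) → succ m) q)) → vcons β (elimNat (λ (κ : Nat) → Nat) h (λ (o : Nat) → λ (χ : Nat) → succ χ) q) i ν) ζ ξ
inferred type:
  (β : Type₀) → (ζ : Nat) → (h : Nat) → Vec β ζ → Vec β h → Vec β (elimNat (λ (ξ : Nat) → Nat) h (λ (f : Nat) → λ (d : Nat) → succ d) ζ)
observation: the first redex contracted is a beta-redex; the normal form is reached in 6 normal-order steps.


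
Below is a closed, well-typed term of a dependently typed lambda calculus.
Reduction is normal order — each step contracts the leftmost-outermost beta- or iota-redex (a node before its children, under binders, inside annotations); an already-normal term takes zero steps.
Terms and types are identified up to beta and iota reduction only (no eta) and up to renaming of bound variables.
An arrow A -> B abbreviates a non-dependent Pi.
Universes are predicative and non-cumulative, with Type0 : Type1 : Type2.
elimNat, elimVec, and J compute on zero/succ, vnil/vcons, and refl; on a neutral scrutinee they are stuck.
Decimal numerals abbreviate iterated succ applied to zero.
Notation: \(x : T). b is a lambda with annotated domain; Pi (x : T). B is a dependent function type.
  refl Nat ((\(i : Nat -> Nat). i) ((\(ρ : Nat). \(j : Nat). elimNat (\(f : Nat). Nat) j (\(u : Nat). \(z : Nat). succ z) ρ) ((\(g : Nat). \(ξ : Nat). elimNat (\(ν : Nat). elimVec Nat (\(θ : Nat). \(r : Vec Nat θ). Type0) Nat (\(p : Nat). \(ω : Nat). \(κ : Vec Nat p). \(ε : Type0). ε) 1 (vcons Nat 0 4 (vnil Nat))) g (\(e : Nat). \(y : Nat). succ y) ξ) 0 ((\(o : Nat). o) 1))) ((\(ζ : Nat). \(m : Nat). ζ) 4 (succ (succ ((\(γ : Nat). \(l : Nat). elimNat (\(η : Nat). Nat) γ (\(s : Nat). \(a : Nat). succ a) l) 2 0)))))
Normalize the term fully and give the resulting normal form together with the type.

resulting normal form:
  refl Nat 5
the term's type:
  Eq Nat 5 5


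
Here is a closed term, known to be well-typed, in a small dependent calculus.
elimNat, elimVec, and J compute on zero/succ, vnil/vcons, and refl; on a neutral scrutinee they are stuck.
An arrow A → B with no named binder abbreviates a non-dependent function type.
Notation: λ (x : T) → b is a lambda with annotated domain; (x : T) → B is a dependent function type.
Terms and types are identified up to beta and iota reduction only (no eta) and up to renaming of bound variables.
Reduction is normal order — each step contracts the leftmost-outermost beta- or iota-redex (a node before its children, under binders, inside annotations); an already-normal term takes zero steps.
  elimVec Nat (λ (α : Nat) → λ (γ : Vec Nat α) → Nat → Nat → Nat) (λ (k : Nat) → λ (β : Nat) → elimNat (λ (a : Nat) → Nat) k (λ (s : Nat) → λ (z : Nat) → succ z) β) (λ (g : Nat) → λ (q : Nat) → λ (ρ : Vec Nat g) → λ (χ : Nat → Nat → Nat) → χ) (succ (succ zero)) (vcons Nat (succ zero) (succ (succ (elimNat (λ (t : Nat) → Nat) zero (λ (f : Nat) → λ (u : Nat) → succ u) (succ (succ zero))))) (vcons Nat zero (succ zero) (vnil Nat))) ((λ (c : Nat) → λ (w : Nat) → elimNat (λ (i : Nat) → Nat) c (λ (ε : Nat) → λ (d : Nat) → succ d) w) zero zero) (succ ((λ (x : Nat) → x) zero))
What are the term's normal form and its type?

resulting normal form:
  succ zero
inferred type:
  Nat


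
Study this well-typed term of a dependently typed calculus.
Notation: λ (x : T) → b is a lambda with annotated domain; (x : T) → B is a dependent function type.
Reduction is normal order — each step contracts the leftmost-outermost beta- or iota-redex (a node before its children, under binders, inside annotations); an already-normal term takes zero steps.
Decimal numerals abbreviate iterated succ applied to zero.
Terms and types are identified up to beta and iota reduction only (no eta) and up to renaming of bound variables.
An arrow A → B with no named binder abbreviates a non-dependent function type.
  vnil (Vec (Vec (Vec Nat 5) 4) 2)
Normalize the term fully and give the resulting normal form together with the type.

resulting normal form:
  vnil (Vec (Vec (Vec Nat 5) 4) 2)
inferred type:
  Vec (Vec (Vec (Vec Nat 5) 4) 2) 0
observation: no redex remains anywhere in the term; it is its own normal form.


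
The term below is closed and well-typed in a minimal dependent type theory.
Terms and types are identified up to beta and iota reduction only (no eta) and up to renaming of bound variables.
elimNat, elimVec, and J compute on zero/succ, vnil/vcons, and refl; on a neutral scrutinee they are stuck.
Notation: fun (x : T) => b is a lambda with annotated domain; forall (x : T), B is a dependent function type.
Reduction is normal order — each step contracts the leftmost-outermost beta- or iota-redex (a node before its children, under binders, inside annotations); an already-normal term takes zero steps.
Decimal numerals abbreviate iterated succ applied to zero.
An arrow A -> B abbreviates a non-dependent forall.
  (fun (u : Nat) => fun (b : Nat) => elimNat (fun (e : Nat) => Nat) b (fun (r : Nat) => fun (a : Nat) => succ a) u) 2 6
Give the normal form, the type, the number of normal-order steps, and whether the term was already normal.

normal form:
  8
the term's type:
  Nat
steps to reach normal form (normal order): 9
started in normal form: no
first redex: a beta-redex


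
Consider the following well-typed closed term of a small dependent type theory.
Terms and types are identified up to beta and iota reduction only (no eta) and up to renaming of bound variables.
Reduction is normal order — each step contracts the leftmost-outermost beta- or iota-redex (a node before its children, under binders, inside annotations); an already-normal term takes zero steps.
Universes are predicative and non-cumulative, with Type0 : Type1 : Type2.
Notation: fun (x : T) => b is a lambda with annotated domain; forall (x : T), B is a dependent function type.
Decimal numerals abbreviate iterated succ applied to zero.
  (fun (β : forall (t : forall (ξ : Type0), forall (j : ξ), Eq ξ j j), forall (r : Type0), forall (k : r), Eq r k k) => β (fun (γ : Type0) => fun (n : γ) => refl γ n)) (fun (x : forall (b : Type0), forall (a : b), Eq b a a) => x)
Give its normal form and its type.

reduced normal form:
  fun (β : Type0) => fun (t : β) => refl β t
the term's type:
  forall (β : Type0), forall (t : β), Eq β t t


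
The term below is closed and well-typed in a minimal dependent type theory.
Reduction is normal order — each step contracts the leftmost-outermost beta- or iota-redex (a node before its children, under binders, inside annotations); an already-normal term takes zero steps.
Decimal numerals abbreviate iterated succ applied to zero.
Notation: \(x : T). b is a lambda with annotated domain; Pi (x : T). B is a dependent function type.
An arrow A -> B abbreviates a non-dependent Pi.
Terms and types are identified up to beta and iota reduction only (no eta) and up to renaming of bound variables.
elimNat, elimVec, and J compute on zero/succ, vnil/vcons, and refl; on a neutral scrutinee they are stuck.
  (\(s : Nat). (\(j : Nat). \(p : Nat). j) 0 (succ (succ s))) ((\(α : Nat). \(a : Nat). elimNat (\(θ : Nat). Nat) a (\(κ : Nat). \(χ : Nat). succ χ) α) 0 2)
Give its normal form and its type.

normal form:
  0
the term's type:
  Nat
observation: contracting a beta-redex first, the term normalizes in 3 steps.


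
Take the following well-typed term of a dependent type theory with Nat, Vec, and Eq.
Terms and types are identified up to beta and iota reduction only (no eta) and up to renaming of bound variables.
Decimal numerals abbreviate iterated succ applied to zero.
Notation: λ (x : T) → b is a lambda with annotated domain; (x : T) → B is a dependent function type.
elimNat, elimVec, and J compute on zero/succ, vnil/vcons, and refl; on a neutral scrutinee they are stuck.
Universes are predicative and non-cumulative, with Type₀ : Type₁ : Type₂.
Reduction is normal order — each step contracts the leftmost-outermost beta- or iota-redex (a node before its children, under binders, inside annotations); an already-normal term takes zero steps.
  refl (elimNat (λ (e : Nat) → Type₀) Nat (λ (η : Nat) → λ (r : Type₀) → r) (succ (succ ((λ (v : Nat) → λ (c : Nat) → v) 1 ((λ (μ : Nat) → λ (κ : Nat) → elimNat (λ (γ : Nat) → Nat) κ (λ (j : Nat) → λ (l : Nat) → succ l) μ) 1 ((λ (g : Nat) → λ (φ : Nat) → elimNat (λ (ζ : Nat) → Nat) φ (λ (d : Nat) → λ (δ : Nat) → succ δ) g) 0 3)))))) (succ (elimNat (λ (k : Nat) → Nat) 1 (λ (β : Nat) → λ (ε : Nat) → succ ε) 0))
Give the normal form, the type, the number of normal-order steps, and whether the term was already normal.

reduced normal form:
  refl Nat 2
inferred type:
  Eq Nat 2 2
normal-order step count: 13
already normal: no
first contracted redex: an elimNat iota-redex


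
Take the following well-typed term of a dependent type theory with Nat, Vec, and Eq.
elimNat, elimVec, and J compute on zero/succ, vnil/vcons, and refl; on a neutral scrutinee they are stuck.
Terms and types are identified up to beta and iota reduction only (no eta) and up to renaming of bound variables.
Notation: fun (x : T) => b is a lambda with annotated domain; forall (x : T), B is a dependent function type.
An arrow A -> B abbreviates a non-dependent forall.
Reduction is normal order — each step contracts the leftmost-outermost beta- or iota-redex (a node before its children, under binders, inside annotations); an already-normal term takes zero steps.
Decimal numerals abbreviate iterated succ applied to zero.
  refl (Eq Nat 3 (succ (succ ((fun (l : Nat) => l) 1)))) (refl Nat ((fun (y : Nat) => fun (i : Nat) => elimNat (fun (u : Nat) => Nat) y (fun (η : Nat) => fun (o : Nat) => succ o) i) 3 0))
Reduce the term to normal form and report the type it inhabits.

normal form:
  refl (Eq Nat 3 3) (refl Nat 3)
type:
  Eq (Eq Nat 3 3) (refl Nat 3) (refl Nat 3)


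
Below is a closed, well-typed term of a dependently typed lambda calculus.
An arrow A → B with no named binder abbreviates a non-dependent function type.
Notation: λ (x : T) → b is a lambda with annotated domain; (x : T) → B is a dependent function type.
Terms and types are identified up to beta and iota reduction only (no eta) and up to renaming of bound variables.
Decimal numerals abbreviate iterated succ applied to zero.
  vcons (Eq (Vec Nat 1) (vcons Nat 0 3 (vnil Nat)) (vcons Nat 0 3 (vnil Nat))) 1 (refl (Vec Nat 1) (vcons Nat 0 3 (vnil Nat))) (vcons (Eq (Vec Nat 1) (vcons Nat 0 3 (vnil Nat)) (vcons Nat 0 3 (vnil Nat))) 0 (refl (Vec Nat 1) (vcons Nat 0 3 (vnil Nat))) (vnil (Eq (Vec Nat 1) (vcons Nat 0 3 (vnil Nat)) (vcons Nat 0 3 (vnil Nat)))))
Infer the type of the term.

inferred type:
  Vec (Eq (Vec Nat 1) (vcons Nat 0 3 (vnil Nat)) (vcons Nat 0 3 (vnil Nat))) 2


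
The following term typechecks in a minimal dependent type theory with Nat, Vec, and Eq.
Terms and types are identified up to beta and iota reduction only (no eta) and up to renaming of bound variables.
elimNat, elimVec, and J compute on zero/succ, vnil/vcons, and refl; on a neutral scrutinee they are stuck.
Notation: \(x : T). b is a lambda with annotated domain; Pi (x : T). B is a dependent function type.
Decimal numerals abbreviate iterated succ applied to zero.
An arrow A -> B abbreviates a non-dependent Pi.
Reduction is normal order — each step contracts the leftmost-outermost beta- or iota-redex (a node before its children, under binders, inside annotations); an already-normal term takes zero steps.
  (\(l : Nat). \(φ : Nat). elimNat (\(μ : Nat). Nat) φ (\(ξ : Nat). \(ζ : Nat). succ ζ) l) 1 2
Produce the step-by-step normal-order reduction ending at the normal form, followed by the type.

reduction (normal order):
  (\(l : Nat). \(φ : Nat). elimNat (\(μ : Nat). Nat) φ (\(ξ : Nat). \(ζ : Nat). succ ζ) l) 1 2
  ~> (\(l : Nat). elimNat (\(φ : Nat). Nat) l (\(μ : Nat). \(ξ : Nat). succ ξ) 1) 2
  ~> elimNat (\(l : Nat). Nat) 2 (\(φ : Nat). \(μ : Nat). succ μ) 1
  ~> (\(l : Nat). \(φ : Nat). succ φ) 0 (elimNat (\(μ : Nat). Nat) 2 (\(ξ : Nat). \(ζ : Nat). succ ζ) 0)
  ~> (\(l : Nat). succ l) (elimNat (\(φ : Nat). Nat) 2 (\(μ : Nat). \(ξ : Nat). succ ξ) 0)
  ~> succ (elimNat (\(l : Nat). Nat) 2 (\(φ : Nat). \(μ : Nat). succ μ) 0)
  ~> 3
the term's type:
  Nat


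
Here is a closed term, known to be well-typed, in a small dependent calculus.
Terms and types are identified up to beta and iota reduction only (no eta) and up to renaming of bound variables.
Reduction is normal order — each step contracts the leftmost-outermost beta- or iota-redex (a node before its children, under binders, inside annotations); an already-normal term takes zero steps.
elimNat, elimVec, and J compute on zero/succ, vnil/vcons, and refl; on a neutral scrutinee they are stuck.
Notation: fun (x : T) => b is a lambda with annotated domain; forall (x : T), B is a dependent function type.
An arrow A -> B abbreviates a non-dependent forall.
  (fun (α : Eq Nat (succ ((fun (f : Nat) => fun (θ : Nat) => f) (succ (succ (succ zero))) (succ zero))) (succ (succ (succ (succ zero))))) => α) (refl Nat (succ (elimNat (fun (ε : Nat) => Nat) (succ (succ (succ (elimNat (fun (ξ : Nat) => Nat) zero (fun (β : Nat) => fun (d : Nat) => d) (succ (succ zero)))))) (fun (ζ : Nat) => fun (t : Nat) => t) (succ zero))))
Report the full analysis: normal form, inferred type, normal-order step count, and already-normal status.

resulting normal form:
  refl Nat (succ (succ (succ (succ zero))))
inferred type:
  Eq Nat (succ (succ (succ (succ zero)))) (succ (succ (succ (succ zero))))
steps to reach normal form (normal order): 12
started in normal form: no
first redex: a beta-redex


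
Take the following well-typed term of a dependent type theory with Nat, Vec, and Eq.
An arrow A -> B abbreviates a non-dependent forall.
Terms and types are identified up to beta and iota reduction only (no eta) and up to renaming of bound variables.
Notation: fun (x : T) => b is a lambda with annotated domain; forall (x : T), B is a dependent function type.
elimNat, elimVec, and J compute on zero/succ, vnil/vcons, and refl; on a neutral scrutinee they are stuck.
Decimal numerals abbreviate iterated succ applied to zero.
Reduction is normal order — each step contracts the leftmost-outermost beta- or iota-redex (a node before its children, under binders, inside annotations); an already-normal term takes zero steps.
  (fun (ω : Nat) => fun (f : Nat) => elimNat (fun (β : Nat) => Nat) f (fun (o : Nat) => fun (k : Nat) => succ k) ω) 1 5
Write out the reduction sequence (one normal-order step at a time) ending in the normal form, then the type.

normal-order reduction:
  (fun (ω : Nat) => fun (f : Nat) => elimNat (fun (β : Nat) => Nat) f (fun (o : Nat) => fun (k : Nat) => succ k) ω) 1 5
  ~> (fun (ω : Nat) => elimNat (fun (f : Nat) => Nat) ω (fun (β : Nat) => fun (o : Nat) => succ o) 1) 5
  ~> elimNat (fun (ω : Nat) => Nat) 5 (fun (f : Nat) => fun (β : Nat) => succ β) 1
  ~> (fun (ω : Nat) => fun (f : Nat) => succ f) 0 (elimNat (fun (β : Nat) => Nat) 5 (fun (o : Nat) => fun (k : Nat) => succ k) 0)
  ~> (fun (ω : Nat) => succ ω) (elimNat (fun (f : Nat) => Nat) 5 (fun (β : Nat) => fun (o : Nat) => succ o) 0)
  ~> succ (elimNat (fun (ω : Nat) => Nat) 5 (fun (f : Nat) => fun (β : Nat) => succ β) 0)
  ~> 6
inferred type:
  Nat


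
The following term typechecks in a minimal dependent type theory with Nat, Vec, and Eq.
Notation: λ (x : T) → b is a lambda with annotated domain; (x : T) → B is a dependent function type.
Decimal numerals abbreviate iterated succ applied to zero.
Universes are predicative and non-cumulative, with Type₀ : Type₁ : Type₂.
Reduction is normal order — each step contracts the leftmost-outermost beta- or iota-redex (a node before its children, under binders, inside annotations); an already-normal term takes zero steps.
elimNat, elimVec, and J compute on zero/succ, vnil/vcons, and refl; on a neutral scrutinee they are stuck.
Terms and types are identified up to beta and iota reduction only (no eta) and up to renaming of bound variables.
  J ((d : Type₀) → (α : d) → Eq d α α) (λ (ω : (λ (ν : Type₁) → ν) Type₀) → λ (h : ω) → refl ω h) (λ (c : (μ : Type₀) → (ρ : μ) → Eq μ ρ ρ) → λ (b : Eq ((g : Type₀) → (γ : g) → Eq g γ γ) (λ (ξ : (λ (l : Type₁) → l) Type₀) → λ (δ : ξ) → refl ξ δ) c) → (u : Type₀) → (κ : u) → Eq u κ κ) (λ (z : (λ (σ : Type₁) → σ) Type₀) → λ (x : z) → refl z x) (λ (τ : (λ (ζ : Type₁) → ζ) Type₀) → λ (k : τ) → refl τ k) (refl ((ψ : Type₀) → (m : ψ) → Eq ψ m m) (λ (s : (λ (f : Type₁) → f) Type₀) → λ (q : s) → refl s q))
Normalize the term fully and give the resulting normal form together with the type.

resulting normal form:
  λ (d : Type₀) → λ (α : d) → refl d α
inferred type:
  (d : Type₀) → (α : d) → Eq d α α


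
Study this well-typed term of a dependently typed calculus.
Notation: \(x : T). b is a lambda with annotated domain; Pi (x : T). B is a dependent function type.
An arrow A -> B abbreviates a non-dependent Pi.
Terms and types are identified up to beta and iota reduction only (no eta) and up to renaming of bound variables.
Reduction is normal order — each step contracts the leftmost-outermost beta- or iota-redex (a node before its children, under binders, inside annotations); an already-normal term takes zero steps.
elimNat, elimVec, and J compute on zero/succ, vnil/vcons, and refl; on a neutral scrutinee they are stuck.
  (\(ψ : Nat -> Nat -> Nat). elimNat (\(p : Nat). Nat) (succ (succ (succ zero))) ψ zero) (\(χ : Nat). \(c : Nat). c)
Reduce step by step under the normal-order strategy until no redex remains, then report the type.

normal-order reduction sequence:
  (\(ψ : Nat -> Nat -> Nat). elimNat (\(p : Nat). Nat) (succ (succ (succ zero))) ψ zero) (\(χ : Nat). \(c : Nat). c)
  ~> elimNat (\(ψ : Nat). Nat) (succ (succ (succ zero))) (\(p : Nat). \(χ : Nat). χ) zero
  ~> succ (succ (succ zero))
the term's type:
  Nat


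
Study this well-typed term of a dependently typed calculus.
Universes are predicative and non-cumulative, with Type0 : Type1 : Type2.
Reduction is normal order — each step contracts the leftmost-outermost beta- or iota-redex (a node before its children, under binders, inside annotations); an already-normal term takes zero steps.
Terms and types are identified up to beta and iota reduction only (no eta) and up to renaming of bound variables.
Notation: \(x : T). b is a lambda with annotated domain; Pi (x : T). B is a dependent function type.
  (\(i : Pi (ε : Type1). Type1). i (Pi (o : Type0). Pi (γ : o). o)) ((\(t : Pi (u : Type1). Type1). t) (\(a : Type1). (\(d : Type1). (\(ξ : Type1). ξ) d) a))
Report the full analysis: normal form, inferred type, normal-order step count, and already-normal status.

reduced normal form:
  Pi (i : Type0). Pi (ε : i). i
type:
  Type1
normal-order step count: 5
started in normal form: no
first contracted redex: a beta-redex


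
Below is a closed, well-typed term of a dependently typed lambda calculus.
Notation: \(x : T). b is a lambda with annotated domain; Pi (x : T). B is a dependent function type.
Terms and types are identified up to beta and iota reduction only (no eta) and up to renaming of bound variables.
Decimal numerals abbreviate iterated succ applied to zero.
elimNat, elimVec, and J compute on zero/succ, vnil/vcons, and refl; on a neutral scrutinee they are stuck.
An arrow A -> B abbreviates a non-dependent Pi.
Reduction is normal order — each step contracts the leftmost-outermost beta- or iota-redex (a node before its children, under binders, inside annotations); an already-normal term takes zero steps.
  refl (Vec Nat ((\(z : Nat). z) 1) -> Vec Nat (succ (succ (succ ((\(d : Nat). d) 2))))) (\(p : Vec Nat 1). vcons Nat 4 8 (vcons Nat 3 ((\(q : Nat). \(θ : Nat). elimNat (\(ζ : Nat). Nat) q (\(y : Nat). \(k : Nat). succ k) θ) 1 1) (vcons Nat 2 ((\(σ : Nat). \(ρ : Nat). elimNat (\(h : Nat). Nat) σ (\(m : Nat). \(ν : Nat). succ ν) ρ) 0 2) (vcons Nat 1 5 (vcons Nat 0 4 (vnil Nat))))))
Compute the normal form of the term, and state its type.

normal form:
  refl (Vec Nat 1 -> Vec Nat 5) (\(z : Vec Nat 1). vcons Nat 4 8 (vcons Nat 3 2 (vcons Nat 2 2 (vcons Nat 1 5 (vcons Nat 0 4 (vnil Nat))))))
inferred type:
  Eq (Vec Nat 1 -> Vec Nat 5) (\(z : Vec Nat 1). vcons Nat 4 8 (vcons Nat 3 2 (vcons Nat 2 2 (vcons Nat 1 5 (vcons Nat 0 4 (vnil Nat)))))) (\(d : Vec Nat 1). vcons Nat 4 8 (vcons Nat 3 2 (vcons Nat 2 2 (vcons Nat 1 5 (vcons Nat 0 4 (vnil Nat))))))
observation: the term reaches its normal form after 17 normal-order steps.


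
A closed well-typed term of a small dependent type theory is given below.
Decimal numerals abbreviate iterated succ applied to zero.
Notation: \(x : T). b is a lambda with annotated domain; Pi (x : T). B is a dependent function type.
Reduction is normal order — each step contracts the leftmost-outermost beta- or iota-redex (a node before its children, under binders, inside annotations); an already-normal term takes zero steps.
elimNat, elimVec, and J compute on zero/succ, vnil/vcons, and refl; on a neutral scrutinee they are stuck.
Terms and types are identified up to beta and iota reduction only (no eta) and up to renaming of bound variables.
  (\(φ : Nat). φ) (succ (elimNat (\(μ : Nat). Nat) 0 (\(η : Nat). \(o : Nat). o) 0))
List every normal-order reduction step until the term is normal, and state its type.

normal-order reduction:
  (\(φ : Nat). φ) (succ (elimNat (\(μ : Nat). Nat) 0 (\(η : Nat). \(o : Nat). o) 0))
  ~> succ (elimNat (\(φ : Nat). Nat) 0 (\(μ : Nat). \(η : Nat). η) 0)
  ~> 1
inferred type:
  Nat


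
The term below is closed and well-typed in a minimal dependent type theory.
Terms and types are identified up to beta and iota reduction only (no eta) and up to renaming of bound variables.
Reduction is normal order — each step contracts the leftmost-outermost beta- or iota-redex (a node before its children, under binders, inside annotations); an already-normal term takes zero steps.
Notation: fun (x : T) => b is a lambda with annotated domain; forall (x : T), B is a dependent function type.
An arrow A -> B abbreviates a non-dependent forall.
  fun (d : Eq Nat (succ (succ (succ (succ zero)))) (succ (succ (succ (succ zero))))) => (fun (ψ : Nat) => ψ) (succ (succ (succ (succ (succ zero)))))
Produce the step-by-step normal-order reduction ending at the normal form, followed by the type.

normal-order reduction:
  fun (d : Eq Nat (succ (succ (succ (succ zero)))) (succ (succ (succ (succ zero))))) => (fun (ψ : Nat) => ψ) (succ (succ (succ (succ (succ zero)))))
  ~> fun (d : Eq Nat (succ (succ (succ (succ zero)))) (succ (succ (succ (succ zero))))) => succ (succ (succ (succ (succ zero))))
inferred type:
  Eq Nat (succ (succ (succ (succ zero)))) (succ (succ (succ (succ zero)))) -> Nat


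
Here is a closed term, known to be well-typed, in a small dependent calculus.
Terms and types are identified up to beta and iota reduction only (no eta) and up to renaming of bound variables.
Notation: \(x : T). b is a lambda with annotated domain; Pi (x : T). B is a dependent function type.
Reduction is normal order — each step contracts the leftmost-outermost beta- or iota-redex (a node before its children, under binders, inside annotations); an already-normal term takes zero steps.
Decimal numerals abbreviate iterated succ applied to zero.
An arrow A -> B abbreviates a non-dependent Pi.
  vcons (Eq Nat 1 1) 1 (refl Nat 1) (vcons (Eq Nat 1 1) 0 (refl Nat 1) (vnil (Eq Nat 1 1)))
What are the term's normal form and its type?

resulting normal form:
  vcons (Eq Nat 1 1) 1 (refl Nat 1) (vcons (Eq Nat 1 1) 0 (refl Nat 1) (vnil (Eq Nat 1 1)))
inferred type:
  Vec (Eq Nat 1 1) 2


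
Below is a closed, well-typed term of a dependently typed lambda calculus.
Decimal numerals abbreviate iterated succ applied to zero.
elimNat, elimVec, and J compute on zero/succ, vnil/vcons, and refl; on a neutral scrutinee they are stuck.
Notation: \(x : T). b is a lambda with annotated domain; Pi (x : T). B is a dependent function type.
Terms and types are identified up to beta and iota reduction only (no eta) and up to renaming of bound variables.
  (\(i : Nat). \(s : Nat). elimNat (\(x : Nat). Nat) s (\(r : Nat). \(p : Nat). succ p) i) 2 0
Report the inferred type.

the term's type:
  Nat


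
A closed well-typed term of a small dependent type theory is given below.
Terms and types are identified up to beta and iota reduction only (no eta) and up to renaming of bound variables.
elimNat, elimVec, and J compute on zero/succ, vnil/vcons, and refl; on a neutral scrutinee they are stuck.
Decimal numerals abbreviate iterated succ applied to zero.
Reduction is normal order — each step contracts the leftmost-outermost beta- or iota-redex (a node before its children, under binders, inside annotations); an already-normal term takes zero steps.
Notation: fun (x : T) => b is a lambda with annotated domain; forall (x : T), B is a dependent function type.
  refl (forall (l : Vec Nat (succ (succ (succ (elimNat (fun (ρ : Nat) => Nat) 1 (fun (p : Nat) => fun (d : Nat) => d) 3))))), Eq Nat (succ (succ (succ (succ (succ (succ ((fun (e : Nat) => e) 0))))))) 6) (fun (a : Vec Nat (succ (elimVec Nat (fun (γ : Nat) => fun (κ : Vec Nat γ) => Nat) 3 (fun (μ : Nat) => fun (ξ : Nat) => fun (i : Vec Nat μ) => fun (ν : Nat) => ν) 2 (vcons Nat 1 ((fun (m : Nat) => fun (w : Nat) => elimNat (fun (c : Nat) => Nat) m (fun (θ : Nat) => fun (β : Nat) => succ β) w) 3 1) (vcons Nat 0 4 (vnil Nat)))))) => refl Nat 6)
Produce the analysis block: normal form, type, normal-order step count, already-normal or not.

reduced normal form:
  refl (forall (l : Vec Nat 4), Eq Nat 6 6) (fun (ρ : Vec Nat 4) => refl Nat 6)
type:
  Eq (forall (l : Vec Nat 4), Eq Nat 6 6) (fun (ρ : Vec Nat 4) => refl Nat 6) (fun (p : Vec Nat 4) => refl Nat 6)
reduction steps (normal order): 22
started in normal form: no
first contracted redex: an elimNat iota-redex


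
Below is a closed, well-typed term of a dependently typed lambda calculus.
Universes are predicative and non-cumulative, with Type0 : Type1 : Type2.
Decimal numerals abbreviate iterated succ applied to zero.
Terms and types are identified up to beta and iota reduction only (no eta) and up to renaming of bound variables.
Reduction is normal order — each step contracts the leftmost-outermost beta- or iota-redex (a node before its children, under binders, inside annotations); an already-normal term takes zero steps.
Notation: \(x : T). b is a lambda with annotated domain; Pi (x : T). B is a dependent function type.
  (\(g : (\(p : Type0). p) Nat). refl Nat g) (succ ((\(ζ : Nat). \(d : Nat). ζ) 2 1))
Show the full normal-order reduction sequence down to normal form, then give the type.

normal-order reduction:
  (\(g : (\(p : Type0). p) Nat). refl Nat g) (succ ((\(ζ : Nat). \(d : Nat). ζ) 2 1))
  ~> refl Nat (succ ((\(g : Nat). \(p : Nat). g) 2 1))
  ~> refl Nat (succ ((\(g : Nat). 2) 1))
  ~> refl Nat 3
the term's type:
  Eq Nat 3 3


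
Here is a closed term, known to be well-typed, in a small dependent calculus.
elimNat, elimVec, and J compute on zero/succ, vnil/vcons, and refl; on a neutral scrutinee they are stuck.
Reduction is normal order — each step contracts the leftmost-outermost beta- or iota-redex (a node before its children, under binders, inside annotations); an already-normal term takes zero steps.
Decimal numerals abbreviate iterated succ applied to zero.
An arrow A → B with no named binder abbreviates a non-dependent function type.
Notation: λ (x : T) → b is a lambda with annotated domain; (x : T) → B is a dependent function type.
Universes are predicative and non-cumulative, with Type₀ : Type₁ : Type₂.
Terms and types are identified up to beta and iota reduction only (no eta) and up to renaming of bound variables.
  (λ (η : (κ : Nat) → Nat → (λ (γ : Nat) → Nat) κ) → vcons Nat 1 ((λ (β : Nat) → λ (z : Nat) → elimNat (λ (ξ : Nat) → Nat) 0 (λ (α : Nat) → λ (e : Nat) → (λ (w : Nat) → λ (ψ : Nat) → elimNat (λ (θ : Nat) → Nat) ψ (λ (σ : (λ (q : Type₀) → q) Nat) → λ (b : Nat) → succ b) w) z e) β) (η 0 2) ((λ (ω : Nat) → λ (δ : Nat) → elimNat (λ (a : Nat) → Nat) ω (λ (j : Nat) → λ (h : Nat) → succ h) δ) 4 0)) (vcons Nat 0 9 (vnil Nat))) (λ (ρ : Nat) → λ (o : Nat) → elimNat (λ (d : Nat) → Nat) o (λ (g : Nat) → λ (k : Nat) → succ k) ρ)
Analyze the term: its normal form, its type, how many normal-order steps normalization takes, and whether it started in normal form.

reduced normal form:
  vcons Nat 1 8 (vcons Nat 0 9 (vnil Nat))
inferred type:
  Vec Nat 2
normal-order step count: 32
started in normal form: no
first contracted redex: a beta-redex
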